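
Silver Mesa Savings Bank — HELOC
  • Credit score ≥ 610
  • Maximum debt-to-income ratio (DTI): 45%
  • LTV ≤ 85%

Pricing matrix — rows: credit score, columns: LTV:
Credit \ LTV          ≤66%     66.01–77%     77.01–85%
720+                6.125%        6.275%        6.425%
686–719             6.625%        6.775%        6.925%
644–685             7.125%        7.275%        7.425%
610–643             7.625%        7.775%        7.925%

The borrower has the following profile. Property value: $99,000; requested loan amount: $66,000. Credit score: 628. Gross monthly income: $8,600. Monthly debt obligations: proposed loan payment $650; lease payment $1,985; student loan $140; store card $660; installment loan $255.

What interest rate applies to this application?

Credit score 628 ≥ 610; Total monthly debts = (650 + 1,985 + 140 + 660 + 255) = 3,690. DTI: 3,690 ÷ 8,600 = 42.9%, within the 45% cap
Loan-to-value = 66,000/99,000 = 66.7% — pass (85% max)
Credit 628 → row 610–643; LTV 66.7% → column 66.01–77%. Grid cell → 7.775%.

7.775%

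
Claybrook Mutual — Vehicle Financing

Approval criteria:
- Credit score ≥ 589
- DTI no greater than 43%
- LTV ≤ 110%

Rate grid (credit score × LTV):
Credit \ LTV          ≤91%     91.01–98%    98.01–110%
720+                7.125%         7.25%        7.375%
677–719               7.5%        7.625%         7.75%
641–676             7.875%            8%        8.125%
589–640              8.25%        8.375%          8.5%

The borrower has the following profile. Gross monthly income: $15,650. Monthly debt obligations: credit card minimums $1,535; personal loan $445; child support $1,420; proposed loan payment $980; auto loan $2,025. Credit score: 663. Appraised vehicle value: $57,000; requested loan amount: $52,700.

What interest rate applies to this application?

Credit score 663 ≥ 589; Total monthly debts = (1,535 + 445 + 1,420 + 980 + 2,025) = 6,405. Debt-to-income = 6,405/15,650 = 40.9% — meets 43% limit
Loan-to-value = 52,700/57,000 = 92.5% — pass (110% max)
Credit 663 → row 641–676; LTV 92.5% → column 91.01–98%. Grid cell → 8%.

8%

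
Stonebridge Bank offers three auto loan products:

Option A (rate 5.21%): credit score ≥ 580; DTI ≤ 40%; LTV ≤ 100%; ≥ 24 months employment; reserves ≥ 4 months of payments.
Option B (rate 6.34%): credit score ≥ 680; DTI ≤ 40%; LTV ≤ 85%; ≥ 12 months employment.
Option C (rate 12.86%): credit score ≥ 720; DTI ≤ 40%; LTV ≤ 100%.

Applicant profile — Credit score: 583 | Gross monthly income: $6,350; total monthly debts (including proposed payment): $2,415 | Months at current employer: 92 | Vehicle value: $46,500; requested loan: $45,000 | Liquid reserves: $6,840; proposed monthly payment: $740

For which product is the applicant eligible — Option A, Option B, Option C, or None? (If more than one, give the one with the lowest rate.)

DTI = 2,415/6,350 = 38%.
LTV = 45,000/46,500 = 96.8%.
Reserves = 6,840/740 = 9.2 months.
Option A: score 583 ≥ 580; DTI 38% ≤ 40%; LTV 96.8% ≤ 100%; employment 92 ≥ 24 mo; reserves 9.2 ≥ 4 mo → qualifies.
Option B: score 583 < 680; DTI 38% ≤ 40%; LTV 96.8% > 85%; employment 92 ≥ 12 mo → does not qualify.
Option C: score 583 < 720; DTI 38% ≤ 40%; LTV 96.8% ≤ 100% → does not qualify.

Option A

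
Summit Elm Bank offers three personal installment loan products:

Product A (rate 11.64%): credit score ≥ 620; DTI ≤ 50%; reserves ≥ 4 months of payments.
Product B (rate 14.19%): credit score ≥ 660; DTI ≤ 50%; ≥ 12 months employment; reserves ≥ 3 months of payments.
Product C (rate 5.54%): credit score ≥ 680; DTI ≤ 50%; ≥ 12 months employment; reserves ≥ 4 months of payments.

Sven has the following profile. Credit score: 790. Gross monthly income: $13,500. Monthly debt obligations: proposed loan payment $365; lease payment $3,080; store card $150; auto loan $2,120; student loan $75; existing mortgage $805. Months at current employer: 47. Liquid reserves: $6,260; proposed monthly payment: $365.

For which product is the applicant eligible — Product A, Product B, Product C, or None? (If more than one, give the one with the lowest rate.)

Product C

Total debts = (365 + 3,080 + 150 + 2,120 + 75 + 805) = 6,595; DTI = 6,595/13,500 = 48.9%.
Reserves = 6,260/365 = 17.2 months.
Product A: score 790 ≥ 620; DTI 48.9% ≤ 50%; reserves 17.2 ≥ 4 mo → qualifies.
Product B: score 790 ≥ 660; DTI 48.9% ≤ 50%; employment 47 ≥ 12 mo; reserves 17.2 ≥ 3 mo → qualifies.
Product C: score 790 ≥ 680; DTI 48.9% ≤ 50%; employment 47 ≥ 12 mo; reserves 17.2 ≥ 4 mo → qualifies.
Qualifying: Product A, Product B, Product C. Lowest rate is 5.54% → Product C.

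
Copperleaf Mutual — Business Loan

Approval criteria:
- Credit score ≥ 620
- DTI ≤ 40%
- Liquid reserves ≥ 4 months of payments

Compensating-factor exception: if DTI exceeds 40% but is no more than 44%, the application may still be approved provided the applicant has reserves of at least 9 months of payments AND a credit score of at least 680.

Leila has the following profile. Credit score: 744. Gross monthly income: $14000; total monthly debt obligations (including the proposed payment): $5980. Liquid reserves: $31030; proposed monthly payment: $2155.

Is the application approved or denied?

Approved

Credit score 744 ≥ 620 (meets base)
DTI: 5,980 ÷ 14,000 = 42.7%, over the 40% base limit.
Reserves = 31,030/2,155 = 14.4 months ≥ 4
DTI 42.7% is within the 40%–44% exception band; checking compensating factors.
Reserves 14.4 ≥ 9 months; credit score 744 ≥ 680.
Both override conditions satisfied; DTI exception granted.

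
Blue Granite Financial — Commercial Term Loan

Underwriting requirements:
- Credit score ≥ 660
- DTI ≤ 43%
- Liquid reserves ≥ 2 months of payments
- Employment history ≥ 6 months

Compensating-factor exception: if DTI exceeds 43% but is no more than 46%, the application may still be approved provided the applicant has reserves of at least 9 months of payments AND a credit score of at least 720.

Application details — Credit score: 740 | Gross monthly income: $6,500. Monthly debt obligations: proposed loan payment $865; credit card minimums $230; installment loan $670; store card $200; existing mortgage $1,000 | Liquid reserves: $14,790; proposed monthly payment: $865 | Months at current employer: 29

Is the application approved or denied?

Credit score 740 ≥ 660 (meets base)
Total debts = (865 + 230 + 670 + 200 + 1,000) = 2,965. DTI: 2,965 ÷ 6,500 = 45.6%, over the 43% base limit.
Reserves: 14,790 ÷ 865 = 17.1 months (meets 2-month minimum)
Employment 29 ≥ 6 months
DTI 45.6% is within the 43%–46% exception band; checking compensating factors.
Reserves 17.1 ≥ 9 months; credit score 740 ≥ 720.
Both override conditions satisfied; DTI exception granted.

Approved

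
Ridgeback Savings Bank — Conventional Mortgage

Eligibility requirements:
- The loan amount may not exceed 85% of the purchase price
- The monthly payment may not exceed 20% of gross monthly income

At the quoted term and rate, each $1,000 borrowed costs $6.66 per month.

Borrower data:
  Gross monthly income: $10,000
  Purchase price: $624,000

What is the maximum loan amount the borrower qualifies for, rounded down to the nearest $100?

Payment cap: 20% × $10,000 = $2,000/month.
At $6.66 per $1,000, that supports 2,000/6.66 × 1,000 ≈ $300,300 → $300,300.
LTV cap: 85% × $624,000 = $530,400 → $530,400.
Binding constraint: payment-to-income.

$300,300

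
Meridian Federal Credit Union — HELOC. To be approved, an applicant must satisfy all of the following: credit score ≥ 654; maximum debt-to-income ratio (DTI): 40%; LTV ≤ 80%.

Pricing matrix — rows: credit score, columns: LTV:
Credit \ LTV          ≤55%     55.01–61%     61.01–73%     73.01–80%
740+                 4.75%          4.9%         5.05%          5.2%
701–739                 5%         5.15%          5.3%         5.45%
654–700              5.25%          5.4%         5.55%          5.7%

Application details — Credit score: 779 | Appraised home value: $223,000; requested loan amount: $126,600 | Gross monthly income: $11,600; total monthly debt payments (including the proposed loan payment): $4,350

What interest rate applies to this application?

Credit score 779 ≥ 654; DTI = 4,350/11,600 = 37.5% ≤ 40%
Loan-to-value = 126,600/223,000 = 56.8% — pass (80% max)
Score 779 is in the 740+ band; LTV 56.8% is in the 55.01–61% band → 4.9%.

4.9%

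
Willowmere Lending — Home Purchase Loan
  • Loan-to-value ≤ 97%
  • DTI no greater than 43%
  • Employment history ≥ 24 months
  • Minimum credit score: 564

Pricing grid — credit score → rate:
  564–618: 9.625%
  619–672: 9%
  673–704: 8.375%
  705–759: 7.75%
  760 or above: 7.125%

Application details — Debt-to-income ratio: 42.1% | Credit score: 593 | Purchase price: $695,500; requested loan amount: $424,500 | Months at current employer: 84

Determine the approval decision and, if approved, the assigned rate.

Approved at 9.625%

Credit score 593 ≥ 564 (meets minimum)
LTV = 424,500/695,500 = 61% ≤ 97%
Employment 84 ≥ 24 months
Debt-to-income 42.1% vs 43% cap — pass
All requirements met. Score 593 falls in the 564–618 tier → 9.625%.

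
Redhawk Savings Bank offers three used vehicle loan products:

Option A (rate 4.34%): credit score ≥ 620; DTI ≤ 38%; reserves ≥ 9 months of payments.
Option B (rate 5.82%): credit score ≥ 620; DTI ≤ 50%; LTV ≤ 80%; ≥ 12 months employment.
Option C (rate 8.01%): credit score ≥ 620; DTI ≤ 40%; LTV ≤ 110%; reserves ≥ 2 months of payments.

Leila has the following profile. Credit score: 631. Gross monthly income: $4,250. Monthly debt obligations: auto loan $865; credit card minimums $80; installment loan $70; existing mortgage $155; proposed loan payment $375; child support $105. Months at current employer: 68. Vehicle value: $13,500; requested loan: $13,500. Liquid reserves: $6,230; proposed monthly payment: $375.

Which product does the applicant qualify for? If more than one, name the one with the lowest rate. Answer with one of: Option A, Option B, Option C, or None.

Option C

Total debts = (865 + 80 + 70 + 155 + 375 + 105) = 1,650; DTI = 1,650/4,250 = 38.8%.
LTV = 13,500/13,500 = 100%.
Reserves = 6,230/375 = 16.6 months.
Option A: score 631 ≥ 620; DTI 38.8% > 38%; reserves 16.6 ≥ 9 mo → does not qualify.
Option B: score 631 ≥ 620; DTI 38.8% ≤ 50%; LTV 100% > 80%; employment 68 ≥ 12 mo → does not qualify.
Option C: score 631 ≥ 620; DTI 38.8% ≤ 40%; LTV 100% ≤ 110%; reserves 16.6 ≥ 2 mo → qualifies.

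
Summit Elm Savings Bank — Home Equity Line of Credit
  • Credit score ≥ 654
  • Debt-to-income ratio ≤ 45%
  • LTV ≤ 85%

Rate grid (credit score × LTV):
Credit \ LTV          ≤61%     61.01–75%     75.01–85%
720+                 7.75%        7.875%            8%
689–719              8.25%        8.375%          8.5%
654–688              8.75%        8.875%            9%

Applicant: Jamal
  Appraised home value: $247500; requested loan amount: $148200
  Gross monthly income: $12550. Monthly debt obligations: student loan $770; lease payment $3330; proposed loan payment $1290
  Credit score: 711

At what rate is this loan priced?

Credit score 711 ≥ 654; Total monthly debts = (770 + 3,330 + 1,290) = 5,390. DTI = 5,390/12,550 = 42.9% ≤ 45%
LTV = 148,200/247,500 = 59.9% ≤ 85%
Score 711 is in the 689–719 band; LTV 59.9% is in the ≤61% band → 8.25%.

8.25%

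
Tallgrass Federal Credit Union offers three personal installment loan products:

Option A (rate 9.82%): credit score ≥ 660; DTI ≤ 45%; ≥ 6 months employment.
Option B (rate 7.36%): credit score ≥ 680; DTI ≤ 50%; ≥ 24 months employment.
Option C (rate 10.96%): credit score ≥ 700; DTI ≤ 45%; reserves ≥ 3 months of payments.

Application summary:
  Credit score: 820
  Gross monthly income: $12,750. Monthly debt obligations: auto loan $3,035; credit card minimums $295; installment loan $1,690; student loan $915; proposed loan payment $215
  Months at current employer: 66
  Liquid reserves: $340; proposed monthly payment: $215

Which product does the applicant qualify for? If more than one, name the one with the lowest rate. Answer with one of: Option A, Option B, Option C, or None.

Total debts = (3,035 + 295 + 1,690 + 915 + 215) = 6,150; DTI = 6,150/12,750 = 48.2%.
Reserves = 340/215 = 1.6 months.
Option A: score 820 ≥ 660; DTI 48.2% > 45%; employment 66 ≥ 6 mo → does not qualify.
Option B: score 820 ≥ 680; DTI 48.2% ≤ 50%; employment 66 ≥ 24 mo → qualifies.
Option C: score 820 ≥ 700; DTI 48.2% > 45%; reserves 1.6 < 3 mo → does not qualify.

Option B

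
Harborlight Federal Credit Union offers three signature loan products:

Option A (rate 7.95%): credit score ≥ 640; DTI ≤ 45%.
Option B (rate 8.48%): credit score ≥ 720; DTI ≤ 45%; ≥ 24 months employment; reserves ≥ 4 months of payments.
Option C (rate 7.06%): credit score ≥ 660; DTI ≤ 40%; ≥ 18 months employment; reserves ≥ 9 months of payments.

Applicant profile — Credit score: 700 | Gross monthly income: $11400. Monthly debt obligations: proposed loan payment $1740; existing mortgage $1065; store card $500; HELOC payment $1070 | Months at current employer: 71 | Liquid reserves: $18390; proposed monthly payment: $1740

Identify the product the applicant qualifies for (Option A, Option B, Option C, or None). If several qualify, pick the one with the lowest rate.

Option C

Total debts = (1,740 + 1,065 + 500 + 1,070) = 4,375; DTI = 4,375/11,400 = 38.4%.
Reserves = 18,390/1,740 = 10.6 months.
Option A: score 700 ≥ 640; DTI 38.4% ≤ 45% → qualifies.
Option B: score 700 < 720; DTI 38.4% ≤ 45%; employment 71 ≥ 24 mo; reserves 10.6 ≥ 4 mo → does not qualify.
Option C: score 700 ≥ 660; DTI 38.4% ≤ 40%; employment 71 ≥ 18 mo; reserves 10.6 ≥ 9 mo → qualifies.
Qualifying: Option A, Option C. Lowest rate is 7.06% → Option C.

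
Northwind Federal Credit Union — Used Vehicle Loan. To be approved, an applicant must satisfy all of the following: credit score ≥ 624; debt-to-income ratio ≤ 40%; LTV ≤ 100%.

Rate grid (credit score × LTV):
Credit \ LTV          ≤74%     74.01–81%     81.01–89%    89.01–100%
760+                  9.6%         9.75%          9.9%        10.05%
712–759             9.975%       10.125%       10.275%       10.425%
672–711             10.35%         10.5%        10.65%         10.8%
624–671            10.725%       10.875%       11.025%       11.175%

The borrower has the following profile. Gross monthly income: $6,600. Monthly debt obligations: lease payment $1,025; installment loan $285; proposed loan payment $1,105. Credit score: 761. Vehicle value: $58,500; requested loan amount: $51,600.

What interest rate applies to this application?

Credit score 761 ≥ 624; Total monthly debts = (1,025 + 285 + 1,105) = 2,415. Debt-to-income = 2,415/6,600 = 36.6% — meets 40% limit
Loan-to-value = 51,600/58,500 = 88.2% — pass (100% max)
Score 761 is in the 760+ band; LTV 88.2% is in the 81.01–89% band → 9.9%.

9.9%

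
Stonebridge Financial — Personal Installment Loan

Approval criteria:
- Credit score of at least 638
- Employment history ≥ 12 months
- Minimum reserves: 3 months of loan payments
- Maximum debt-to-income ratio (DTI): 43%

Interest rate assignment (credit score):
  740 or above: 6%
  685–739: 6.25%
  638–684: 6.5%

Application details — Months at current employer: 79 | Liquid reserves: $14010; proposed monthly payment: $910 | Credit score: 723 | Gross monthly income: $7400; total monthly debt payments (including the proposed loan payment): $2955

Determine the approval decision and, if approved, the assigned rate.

Credit score 723 ≥ 638 (meets minimum)
Liquid reserves cover 14,010/910 = 15.4 months — ≥ 3 required
Employment 79 ≥ 12 months
Debt-to-income = 2,955/7,400 = 39.9% — meets 43% limit
All requirements met. Score 723 falls in the 685–739 tier → 6.25%.

Approved at 6.25%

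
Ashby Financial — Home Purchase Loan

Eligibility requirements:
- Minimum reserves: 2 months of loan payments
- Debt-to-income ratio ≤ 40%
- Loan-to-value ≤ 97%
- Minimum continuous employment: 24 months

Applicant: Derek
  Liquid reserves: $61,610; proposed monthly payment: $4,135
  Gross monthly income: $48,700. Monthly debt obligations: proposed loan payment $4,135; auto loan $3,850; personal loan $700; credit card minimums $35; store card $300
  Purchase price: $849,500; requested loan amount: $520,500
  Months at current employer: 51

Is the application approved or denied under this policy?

Reserves: 61,610 ÷ 4,135 = 14.9 months (meets 2-month minimum)
Total monthly debts = (4,135 + 3,850 + 700 + 35 + 300) = 9,020. DTI = 9,020/48,700 = 18.5% ≤ 40%
LTV = 520,500/849,500 = 61.3% ≤ 97%
Employment 51 ≥ 24 months
All criteria satisfied.

Approved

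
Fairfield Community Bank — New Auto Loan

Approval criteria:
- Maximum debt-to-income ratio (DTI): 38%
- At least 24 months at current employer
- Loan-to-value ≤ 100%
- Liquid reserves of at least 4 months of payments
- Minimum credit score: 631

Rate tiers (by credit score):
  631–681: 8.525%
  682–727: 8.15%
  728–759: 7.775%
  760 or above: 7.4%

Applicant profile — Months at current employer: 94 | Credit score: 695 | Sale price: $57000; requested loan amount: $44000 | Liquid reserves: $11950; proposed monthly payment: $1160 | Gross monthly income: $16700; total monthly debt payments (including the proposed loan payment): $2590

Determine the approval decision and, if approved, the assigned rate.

Approved at 8.15%

Credit score 695 ≥ 631 (meets minimum)
Employment 94 ≥ 24 months
Reserves: 11,950 ÷ 1,160 = 10.3 months (meets 4-month minimum)
Loan-to-value = 44,000/57,000 = 77.2% — pass (100% max)
DTI: 2,590 ÷ 16,700 = 15.5%, within the 38% cap
All requirements met. Score 695 falls in the 682–727 tier → 8.15%.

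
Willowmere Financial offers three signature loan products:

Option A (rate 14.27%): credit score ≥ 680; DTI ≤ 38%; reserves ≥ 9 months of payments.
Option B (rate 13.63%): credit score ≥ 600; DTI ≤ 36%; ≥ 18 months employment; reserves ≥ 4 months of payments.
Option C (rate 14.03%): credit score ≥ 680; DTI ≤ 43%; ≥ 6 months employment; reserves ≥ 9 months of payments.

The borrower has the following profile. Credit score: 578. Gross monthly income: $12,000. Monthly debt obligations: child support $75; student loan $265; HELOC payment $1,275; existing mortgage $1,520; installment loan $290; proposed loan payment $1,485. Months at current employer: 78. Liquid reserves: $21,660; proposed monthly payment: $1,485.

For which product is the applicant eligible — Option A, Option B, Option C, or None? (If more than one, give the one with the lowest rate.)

Total debts = (75 + 265 + 1,275 + 1,520 + 290 + 1,485) = 4,910; DTI = 4,910/12,000 = 40.9%.
Reserves = 21,660/1,485 = 14.6 months.
Option A: score 578 < 680; DTI 40.9% > 38%; reserves 14.6 ≥ 9 mo → does not qualify.
Option B: score 578 < 600; DTI 40.9% > 36%; employment 78 ≥ 18 mo; reserves 14.6 ≥ 4 mo → does not qualify.
Option C: score 578 < 680; DTI 40.9% ≤ 43%; employment 78 ≥ 6 mo; reserves 14.6 ≥ 9 mo → does not qualify.

None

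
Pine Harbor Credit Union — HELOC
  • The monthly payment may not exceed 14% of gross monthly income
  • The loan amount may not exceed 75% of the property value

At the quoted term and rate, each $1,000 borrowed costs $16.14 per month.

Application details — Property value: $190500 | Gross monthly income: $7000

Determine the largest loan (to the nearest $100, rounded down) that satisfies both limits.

Payment cap: 14% × $7,000 = $980/month.
At $16.14 per $1,000, that supports 980/16.14 × 1,000 ≈ $60,718 → $60,700.
LTV cap: 75% × $190,500 = $142,875 → $142,800.
Binding constraint: payment-to-income.

$60,700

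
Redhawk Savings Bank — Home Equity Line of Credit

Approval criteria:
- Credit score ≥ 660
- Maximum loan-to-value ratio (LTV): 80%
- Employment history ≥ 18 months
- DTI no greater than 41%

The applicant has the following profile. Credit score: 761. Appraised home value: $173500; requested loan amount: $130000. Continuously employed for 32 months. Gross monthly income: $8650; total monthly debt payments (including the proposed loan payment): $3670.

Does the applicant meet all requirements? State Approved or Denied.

Credit score 761 ≥ 660 (meets)
LTV = 130,000/173,500 = 74.9% ≤ 80%
Employment 32 ≥ 18 months
DTI: 3,670 ÷ 8,650 = 42.4%, exceeds the 41% cap
Fails on DTI.

Denied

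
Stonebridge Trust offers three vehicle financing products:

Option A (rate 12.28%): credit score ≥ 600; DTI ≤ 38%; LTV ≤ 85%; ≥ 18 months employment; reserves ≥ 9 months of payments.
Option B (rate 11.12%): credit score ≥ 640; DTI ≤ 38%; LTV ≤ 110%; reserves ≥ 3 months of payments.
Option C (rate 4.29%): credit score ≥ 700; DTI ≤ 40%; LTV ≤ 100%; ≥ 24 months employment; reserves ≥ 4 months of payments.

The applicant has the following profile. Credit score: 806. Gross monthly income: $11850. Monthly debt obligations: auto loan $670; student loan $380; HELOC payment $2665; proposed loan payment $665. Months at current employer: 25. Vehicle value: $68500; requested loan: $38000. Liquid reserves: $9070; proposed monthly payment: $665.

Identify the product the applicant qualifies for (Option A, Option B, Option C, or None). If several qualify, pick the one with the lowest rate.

Total debts = (670 + 380 + 2,665 + 665) = 4,380; DTI = 4,380/11,850 = 37%.
LTV = 38,000/68,500 = 55.5%.
Reserves = 9,070/665 = 13.6 months.
Option A: score 806 ≥ 600; DTI 37% ≤ 38%; LTV 55.5% ≤ 85%; employment 25 ≥ 18 mo; reserves 13.6 ≥ 9 mo → qualifies.
Option B: score 806 ≥ 640; DTI 37% ≤ 38%; LTV 55.5% ≤ 110%; reserves 13.6 ≥ 3 mo → qualifies.
Option C: score 806 ≥ 700; DTI 37% ≤ 40%; LTV 55.5% ≤ 100%; employment 25 ≥ 24 mo; reserves 13.6 ≥ 4 mo → qualifies.
Qualifying: Option A, Option B, Option C. Lowest rate is 4.29% → Option C.

Option C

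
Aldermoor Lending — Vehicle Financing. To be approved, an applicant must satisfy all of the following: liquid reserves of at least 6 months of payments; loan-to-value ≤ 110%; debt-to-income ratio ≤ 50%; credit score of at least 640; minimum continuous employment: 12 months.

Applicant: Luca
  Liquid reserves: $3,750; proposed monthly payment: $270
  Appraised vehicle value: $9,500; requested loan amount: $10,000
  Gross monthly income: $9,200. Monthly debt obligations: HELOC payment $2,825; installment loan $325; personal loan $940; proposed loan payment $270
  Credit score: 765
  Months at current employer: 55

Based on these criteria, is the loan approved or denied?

Approved

Reserves = 3,750/270 = 13.9 months ≥ 6
Loan-to-value = 10,000/9,500 = 105.3% — pass (110% max)
Total monthly debts = (2,825 + 325 + 940 + 270) = 4,360. Debt-to-income = 4,360/9,200 = 47.4% — meets 50% limit
Credit score 765 ≥ 640 (meets)
Employment 55 ≥ 12 months
All criteria satisfied.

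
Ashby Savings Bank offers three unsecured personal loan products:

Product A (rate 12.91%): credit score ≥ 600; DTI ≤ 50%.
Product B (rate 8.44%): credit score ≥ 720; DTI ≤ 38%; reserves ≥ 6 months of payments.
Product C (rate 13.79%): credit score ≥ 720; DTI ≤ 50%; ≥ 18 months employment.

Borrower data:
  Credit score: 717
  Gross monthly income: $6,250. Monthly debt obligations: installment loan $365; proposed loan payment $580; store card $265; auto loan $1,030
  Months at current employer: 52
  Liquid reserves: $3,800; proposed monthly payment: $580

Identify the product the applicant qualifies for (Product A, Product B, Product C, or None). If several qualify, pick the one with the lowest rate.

Product A

Total debts = (365 + 580 + 265 + 1,030) = 2,240; DTI = 2,240/6,250 = 35.8%.
Reserves = 3,800/580 = 6.6 months.
Product A: score 717 ≥ 600; DTI 35.8% ≤ 50% → qualifies.
Product B: score 717 < 720; DTI 35.8% ≤ 38%; reserves 6.6 ≥ 6 mo → does not qualify.
Product C: score 717 < 720; DTI 35.8% ≤ 50%; employment 52 ≥ 18 mo → does not qualify.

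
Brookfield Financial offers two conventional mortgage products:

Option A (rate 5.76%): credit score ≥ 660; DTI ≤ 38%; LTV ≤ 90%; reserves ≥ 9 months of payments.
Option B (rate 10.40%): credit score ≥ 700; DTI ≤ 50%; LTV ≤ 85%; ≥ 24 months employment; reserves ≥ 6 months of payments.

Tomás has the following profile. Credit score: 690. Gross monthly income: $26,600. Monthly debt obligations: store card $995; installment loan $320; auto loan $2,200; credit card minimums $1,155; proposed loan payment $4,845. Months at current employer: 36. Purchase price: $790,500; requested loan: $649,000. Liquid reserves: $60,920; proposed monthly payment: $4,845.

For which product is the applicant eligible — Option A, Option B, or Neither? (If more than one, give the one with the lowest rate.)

Total debts = (995 + 320 + 2,200 + 1,155 + 4,845) = 9,515; DTI = 9,515/26,600 = 35.8%.
LTV = 649,000/790,500 = 82.1%.
Reserves = 60,920/4,845 = 12.6 months.
Option A: score 690 ≥ 660; DTI 35.8% ≤ 38%; LTV 82.1% ≤ 90%; reserves 12.6 ≥ 9 mo → qualifies.
Option B: score 690 < 700; DTI 35.8% ≤ 50%; LTV 82.1% ≤ 85%; employment 36 ≥ 24 mo; reserves 12.6 ≥ 6 mo → does not qualify.

Option A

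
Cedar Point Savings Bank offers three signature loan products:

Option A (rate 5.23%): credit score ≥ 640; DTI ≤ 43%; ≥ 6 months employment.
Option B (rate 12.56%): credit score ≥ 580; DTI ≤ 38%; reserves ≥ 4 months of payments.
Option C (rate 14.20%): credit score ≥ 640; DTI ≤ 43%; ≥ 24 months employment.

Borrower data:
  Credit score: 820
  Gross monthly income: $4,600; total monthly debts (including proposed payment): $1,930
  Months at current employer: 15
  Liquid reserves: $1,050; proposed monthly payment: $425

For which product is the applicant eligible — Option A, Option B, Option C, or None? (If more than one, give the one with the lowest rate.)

Option A

DTI = 1,930/4,600 = 42%.
Reserves = 1,050/425 = 2.5 months.
Option A: score 820 ≥ 640; DTI 42% ≤ 43%; employment 15 ≥ 6 mo → qualifies.
Option B: score 820 ≥ 580; DTI 42% > 38%; reserves 2.5 < 4 mo → does not qualify.
Option C: score 820 ≥ 640; DTI 42% ≤ 43%; employment 15 < 24 mo → does not qualify.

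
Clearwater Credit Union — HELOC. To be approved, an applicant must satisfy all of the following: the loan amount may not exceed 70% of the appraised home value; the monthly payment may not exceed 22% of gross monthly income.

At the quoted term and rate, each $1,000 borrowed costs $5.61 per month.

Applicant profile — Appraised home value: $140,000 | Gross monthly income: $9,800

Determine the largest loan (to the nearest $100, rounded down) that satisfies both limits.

Payment cap: 22% × $9,800 = $2,156/month.
At $5.61 per $1,000, that supports 2,156/5.61 × 1,000 ≈ $384,313 → $384,300.
LTV cap: 70% × $140,000 = $98,000 → $98,000.
Binding constraint: loan-to-value.

$98,000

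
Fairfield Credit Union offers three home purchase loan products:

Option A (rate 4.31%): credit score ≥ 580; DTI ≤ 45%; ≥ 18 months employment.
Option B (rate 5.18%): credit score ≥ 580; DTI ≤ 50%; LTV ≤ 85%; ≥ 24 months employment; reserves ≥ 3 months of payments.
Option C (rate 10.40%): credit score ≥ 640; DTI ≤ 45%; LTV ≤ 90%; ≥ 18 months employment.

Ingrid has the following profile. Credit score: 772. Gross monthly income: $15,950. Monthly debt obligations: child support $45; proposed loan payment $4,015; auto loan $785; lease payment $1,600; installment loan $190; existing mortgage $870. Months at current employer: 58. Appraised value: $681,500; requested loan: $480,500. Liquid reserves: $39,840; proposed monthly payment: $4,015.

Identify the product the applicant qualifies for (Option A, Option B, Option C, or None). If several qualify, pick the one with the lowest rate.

Option B

Total debts = (45 + 4,015 + 785 + 1,600 + 190 + 870) = 7,505; DTI = 7,505/15,950 = 47.1%.
LTV = 480,500/681,500 = 70.5%.
Reserves = 39,840/4,015 = 9.9 months.
Option A: score 772 ≥ 580; DTI 47.1% > 45%; employment 58 ≥ 18 mo → does not qualify.
Option B: score 772 ≥ 580; DTI 47.1% ≤ 50%; LTV 70.5% ≤ 85%; employment 58 ≥ 24 mo; reserves 9.9 ≥ 3 mo → qualifies.
Option C: score 772 ≥ 640; DTI 47.1% > 45%; LTV 70.5% ≤ 90%; employment 58 ≥ 18 mo → does not qualify.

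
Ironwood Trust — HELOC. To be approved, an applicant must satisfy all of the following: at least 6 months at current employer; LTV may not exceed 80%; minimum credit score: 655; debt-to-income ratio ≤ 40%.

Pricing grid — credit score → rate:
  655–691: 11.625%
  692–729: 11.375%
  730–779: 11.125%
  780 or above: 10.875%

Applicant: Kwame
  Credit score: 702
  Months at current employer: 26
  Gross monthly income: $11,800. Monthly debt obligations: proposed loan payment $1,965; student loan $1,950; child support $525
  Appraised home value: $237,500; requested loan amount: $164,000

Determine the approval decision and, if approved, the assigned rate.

Approved at 11.375%

Credit score 702 ≥ 655 (meets minimum)
LTV: 164,000 ÷ 237,500 = 69.1%, within 80% cap
Employment 26 ≥ 6 months
Total monthly debts = (1,965 + 1,950 + 525) = 4,440. DTI: 4,440 ÷ 11,800 = 37.6%, within the 40% cap
All requirements met. Score 702 falls in the 692–729 tier → 11.375%.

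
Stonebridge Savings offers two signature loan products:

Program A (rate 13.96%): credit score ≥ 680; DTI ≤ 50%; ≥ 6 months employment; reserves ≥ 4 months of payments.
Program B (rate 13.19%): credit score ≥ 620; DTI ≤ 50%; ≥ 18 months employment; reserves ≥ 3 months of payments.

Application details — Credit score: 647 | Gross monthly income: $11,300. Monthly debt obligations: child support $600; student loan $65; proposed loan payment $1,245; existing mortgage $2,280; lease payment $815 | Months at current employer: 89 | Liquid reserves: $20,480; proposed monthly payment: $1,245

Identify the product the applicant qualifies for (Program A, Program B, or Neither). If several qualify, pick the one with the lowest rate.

Total debts = (600 + 65 + 1,245 + 2,280 + 815) = 5,005; DTI = 5,005/11,300 = 44.3%.
Reserves = 20,480/1,245 = 16.4 months.
Program A: score 647 < 680; DTI 44.3% ≤ 50%; employment 89 ≥ 6 mo; reserves 16.4 ≥ 4 mo → does not qualify.
Program B: score 647 ≥ 620; DTI 44.3% ≤ 50%; employment 89 ≥ 18 mo; reserves 16.4 ≥ 3 mo → qualifies.

Program B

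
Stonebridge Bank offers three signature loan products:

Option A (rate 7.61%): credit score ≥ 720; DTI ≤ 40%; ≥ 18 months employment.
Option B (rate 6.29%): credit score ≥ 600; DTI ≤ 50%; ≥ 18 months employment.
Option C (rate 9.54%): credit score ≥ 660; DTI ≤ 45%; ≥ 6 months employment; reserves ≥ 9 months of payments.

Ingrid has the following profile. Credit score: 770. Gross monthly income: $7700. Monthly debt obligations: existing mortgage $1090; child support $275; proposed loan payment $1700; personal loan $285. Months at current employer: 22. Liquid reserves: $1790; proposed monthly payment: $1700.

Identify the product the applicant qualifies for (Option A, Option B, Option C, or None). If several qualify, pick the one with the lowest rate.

Option B

Total debts = (1,090 + 275 + 1,700 + 285) = 3,350; DTI = 3,350/7,700 = 43.5%.
Reserves = 1,790/1,700 = 1.1 months.
Option A: score 770 ≥ 720; DTI 43.5% > 40%; employment 22 ≥ 18 mo → does not qualify.
Option B: score 770 ≥ 600; DTI 43.5% ≤ 50%; employment 22 ≥ 18 mo → qualifies.
Option C: score 770 ≥ 660; DTI 43.5% ≤ 45%; employment 22 ≥ 6 mo; reserves 1.1 < 9 mo → does not qualify.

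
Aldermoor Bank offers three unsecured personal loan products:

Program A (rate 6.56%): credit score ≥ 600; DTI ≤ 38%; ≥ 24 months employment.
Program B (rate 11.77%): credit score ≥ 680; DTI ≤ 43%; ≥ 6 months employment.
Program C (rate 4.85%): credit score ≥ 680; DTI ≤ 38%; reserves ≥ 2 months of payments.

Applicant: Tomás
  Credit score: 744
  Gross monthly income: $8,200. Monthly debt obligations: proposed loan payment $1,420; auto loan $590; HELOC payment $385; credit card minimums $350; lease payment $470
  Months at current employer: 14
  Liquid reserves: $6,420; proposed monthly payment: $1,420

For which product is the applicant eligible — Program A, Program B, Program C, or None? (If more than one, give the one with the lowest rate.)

Program B

Total debts = (1,420 + 590 + 385 + 350 + 470) = 3,215; DTI = 3,215/8,200 = 39.2%.
Reserves = 6,420/1,420 = 4.5 months.
Program A: score 744 ≥ 600; DTI 39.2% > 38%; employment 14 < 24 mo → does not qualify.
Program B: score 744 ≥ 680; DTI 39.2% ≤ 43%; employment 14 ≥ 6 mo → qualifies.
Program C: score 744 ≥ 680; DTI 39.2% > 38%; reserves 4.5 ≥ 2 mo → does not qualify.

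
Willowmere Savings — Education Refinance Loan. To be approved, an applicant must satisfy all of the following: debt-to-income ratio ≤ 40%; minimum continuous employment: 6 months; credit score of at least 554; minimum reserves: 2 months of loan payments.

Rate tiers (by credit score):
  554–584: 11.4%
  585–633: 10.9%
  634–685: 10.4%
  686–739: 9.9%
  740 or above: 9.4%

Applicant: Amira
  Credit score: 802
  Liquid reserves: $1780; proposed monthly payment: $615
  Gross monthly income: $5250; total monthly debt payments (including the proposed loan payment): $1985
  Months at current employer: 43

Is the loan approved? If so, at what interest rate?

Credit score 802 ≥ 554 (meets minimum)
Debt-to-income = 1,985/5,250 = 37.8% — meets 40% limit
Reserves: 1,780 ÷ 615 = 2.9 months (meets 2-month minimum)
Employment 43 ≥ 6 months
All requirements met. Score 802 falls in the 740 or above tier → 9.4%.

Approved at 9.4%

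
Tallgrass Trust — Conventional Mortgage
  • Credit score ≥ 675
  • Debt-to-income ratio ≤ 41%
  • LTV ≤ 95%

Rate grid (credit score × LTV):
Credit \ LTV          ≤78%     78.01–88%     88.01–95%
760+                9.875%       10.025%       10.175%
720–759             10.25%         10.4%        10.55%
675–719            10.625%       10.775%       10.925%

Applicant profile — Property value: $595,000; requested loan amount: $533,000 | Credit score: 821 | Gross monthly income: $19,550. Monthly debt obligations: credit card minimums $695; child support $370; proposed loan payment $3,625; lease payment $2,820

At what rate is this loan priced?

10.175%

Credit score 821 ≥ 675; Total monthly debts = (695 + 370 + 3,625 + 2,820) = 7,510. DTI: 7,510 ÷ 19,550 = 38.4%, within the 41% cap
LTV: 533,000 ÷ 595,000 = 89.6%, within 95% cap
Credit 821 → row 760+; LTV 89.6% → column 88.01–95%. Grid cell → 10.175%.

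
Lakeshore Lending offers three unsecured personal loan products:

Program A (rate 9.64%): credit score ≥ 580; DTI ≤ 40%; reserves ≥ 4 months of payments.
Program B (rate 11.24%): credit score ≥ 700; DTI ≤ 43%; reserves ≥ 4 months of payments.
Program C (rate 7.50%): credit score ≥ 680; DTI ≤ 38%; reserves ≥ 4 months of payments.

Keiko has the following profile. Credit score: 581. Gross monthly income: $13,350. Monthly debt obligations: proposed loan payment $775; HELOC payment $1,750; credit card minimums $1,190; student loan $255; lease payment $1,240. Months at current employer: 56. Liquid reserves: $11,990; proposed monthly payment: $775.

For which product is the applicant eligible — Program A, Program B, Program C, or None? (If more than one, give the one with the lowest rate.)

Program A

Total debts = (775 + 1,750 + 1,190 + 255 + 1,240) = 5,210; DTI = 5,210/13,350 = 39%.
Reserves = 11,990/775 = 15.5 months.
Program A: score 581 ≥ 580; DTI 39% ≤ 40%; reserves 15.5 ≥ 4 mo → qualifies.
Program B: score 581 < 700; DTI 39% ≤ 43%; reserves 15.5 ≥ 4 mo → does not qualify.
Program C: score 581 < 680; DTI 39% > 38%; reserves 15.5 ≥ 4 mo → does not qualify.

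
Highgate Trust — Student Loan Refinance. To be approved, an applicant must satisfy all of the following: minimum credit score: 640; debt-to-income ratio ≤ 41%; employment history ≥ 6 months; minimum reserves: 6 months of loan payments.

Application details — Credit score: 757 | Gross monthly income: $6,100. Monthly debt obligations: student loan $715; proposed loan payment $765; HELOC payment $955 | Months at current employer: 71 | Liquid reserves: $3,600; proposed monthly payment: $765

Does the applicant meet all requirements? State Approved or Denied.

Denied

Credit score 757 ≥ 640 (meets)
Total monthly debts = (715 + 765 + 955) = 2,435. DTI = 2,435/6,100 = 39.9% ≤ 41%
Employment 71 ≥ 6 months
Reserves: 3,600 ÷ 765 = 4.7 months (below 6-month minimum)
Fails on reserves.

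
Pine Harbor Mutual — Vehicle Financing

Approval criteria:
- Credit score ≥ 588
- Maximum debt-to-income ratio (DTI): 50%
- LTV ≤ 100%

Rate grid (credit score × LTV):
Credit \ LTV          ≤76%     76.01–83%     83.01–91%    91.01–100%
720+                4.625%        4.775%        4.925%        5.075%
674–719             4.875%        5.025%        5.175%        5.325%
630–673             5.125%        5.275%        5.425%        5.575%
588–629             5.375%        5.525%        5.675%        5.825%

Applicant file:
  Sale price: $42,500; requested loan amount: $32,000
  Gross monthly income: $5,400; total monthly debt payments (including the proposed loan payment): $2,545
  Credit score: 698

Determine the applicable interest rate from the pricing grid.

Credit score 698 ≥ 588; Debt-to-income = 2,545/5,400 = 47.1% — meets 50% limit
LTV: 32,000 ÷ 42,500 = 75.3%, within 100% cap
Row: 698 falls in 674–719. Column: 75.3% falls in ≤76%. Rate = 4.875%.

4.875%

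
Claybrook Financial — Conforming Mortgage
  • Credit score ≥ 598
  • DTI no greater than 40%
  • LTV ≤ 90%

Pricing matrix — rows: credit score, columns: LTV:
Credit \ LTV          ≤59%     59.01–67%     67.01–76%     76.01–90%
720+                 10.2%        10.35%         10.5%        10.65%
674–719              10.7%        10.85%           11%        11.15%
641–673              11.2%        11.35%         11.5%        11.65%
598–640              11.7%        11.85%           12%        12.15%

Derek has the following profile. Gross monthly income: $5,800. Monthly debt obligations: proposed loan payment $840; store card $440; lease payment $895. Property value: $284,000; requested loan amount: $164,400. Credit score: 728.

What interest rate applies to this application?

Credit score 728 ≥ 598; Total monthly debts = (840 + 440 + 895) = 2,175. DTI = 2,175/5,800 = 37.5% ≤ 40%
Loan-to-value = 164,400/284,000 = 57.9% — pass (90% max)
Score 728 is in the 720+ band; LTV 57.9% is in the ≤59% band → 10.2%.

10.2%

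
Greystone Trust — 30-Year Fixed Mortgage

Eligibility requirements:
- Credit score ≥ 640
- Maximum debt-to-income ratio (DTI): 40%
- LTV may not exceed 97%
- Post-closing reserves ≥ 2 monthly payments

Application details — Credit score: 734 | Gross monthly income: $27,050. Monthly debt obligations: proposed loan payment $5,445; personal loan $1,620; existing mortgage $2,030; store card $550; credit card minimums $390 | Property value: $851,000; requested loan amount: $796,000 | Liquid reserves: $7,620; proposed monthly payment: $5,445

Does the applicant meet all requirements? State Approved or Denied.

Credit score 734 ≥ 640 (meets)
Total monthly debts = (5,445 + 1,620 + 2,030 + 550 + 390) = 10,035. DTI: 10,035 ÷ 27,050 = 37.1%, within the 40% cap
LTV = 796,000/851,000 = 93.5% ≤ 97%
Reserves = 7,620/5,445 = 1.4 months < 2
Fails on reserves.

Denied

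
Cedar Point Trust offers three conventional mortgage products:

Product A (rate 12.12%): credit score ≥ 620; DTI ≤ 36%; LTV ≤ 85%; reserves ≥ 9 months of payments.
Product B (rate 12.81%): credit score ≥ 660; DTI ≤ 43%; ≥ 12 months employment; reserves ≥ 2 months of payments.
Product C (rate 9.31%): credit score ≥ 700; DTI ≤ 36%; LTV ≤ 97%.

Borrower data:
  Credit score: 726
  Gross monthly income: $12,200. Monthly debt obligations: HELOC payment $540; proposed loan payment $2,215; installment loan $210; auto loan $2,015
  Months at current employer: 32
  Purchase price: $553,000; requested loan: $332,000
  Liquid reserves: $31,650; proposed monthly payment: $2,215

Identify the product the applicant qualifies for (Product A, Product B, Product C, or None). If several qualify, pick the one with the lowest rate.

Total debts = (540 + 2,215 + 210 + 2,015) = 4,980; DTI = 4,980/12,200 = 40.8%.
LTV = 332,000/553,000 = 60%.
Reserves = 31,650/2,215 = 14.3 months.
Product A: score 726 ≥ 620; DTI 40.8% > 36%; LTV 60% ≤ 85%; reserves 14.3 ≥ 9 mo → does not qualify.
Product B: score 726 ≥ 660; DTI 40.8% ≤ 43%; employment 32 ≥ 12 mo; reserves 14.3 ≥ 2 mo → qualifies.
Product C: score 726 ≥ 700; DTI 40.8% > 36%; LTV 60% ≤ 97% → does not qualify.

Product B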